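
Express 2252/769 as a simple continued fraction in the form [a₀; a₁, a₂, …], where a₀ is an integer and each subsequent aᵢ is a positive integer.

[2; 1, 12, 1, 54]

Apply division with remainder until the remainder is 0:
⌊2252/769⌋ = 2, remainder 714
⌊769/714⌋ = 1, remainder 55
⌊714/55⌋ = 12, remainder 54
⌊55/54⌋ = 1, remainder 1
⌊54/1⌋ = 54, remainder 0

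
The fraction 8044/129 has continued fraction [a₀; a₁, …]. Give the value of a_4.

8044 ÷ 129 → quotient 62, remainder 46
129 ÷ 46 → quotient 2, remainder 37
46 ÷ 37 → quotient 1, remainder 9
37 ÷ 9 → quotient 4, remainder 1
9 ÷ 1 → quotient 9, remainder 0

9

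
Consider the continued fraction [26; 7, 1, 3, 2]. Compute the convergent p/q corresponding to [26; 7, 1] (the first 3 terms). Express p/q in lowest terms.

209/8

a_0 = 26: 26/1
a_1 = 7: 183/7
a_2 = 1: 209/8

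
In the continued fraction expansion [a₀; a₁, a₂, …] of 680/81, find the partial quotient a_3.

1

680 = 8·81 + 32, so a_0 = 8
81 = 2·32 + 17, so a_1 = 2
32 = 1·17 + 15, so a_2 = 1
17 = 1·15 + 2, so a_3 = 1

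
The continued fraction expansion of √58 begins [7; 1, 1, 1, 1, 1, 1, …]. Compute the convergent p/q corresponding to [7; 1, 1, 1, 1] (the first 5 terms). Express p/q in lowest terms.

38/5

Start with 1.
1 + 1/(1/1) = 1 + 1/1 = 2/1
1 + 1/(2/1) = 1 + 1/2 = 3/2
1 + 1/(3/2) = 1 + 2/3 = 5/3
7 + 1/(5/3) = 7 + 3/5 = 38/5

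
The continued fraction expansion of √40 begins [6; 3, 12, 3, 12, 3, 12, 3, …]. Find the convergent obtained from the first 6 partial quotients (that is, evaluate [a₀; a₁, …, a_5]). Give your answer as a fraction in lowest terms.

Start with 3.
12 + 1/(3/1) = 12 + 1/3 = 37/3
3 + 1/(37/3) = 3 + 3/37 = 114/37
12 + 1/(114/37) = 12 + 37/114 = 1405/114
3 + 1/(1405/114) = 3 + 114/1405 = 4329/1405
6 + 1/(4329/1405) = 6 + 1405/4329 = 27379/4329

27379/4329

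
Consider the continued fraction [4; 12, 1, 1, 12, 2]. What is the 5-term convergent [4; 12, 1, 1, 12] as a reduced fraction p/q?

1277/313

a_0 = 4: 4/1
a_1 = 12: 49/12
a_2 = 1: 53/13
a_3 = 1: 102/25
a_4 = 12: 1277/313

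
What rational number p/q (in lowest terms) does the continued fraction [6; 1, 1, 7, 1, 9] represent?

Start with 9.
1 + 1/(9/1) = 1 + 1/9 = 10/9
7 + 1/(10/9) = 7 + 9/10 = 79/10
1 + 1/(79/10) = 1 + 10/79 = 89/79
1 + 1/(89/79) = 1 + 79/89 = 168/89
6 + 1/(168/89) = 6 + 89/168 = 1097/168

1097/168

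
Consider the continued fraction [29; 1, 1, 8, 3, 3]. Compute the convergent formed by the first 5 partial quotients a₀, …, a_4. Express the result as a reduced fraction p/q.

1565/53

Compute successive convergents:
a_0 = 29: 29/1
a_1 = 1: 30/1
a_2 = 1: 59/2
a_3 = 8: 502/17
a_4 = 3: 1565/53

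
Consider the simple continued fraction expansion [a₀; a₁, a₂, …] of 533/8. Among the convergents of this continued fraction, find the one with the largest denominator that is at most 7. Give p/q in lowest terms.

200/3

a_0 = 66: 66/1  (≤ bound)
a_1 = 1: 67/1  (≤ bound)
a_2 = 1: 133/2  (≤ bound)
a_3 = 1: 200/3  (≤ bound)
a_4 = 2: 533/8  (> 7, stop)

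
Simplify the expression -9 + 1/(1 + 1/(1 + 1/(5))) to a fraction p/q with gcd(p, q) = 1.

a_0 = -9: -9/1
a_1 = 1: -8/1
a_2 = 1: -17/2
a_3 = 5: -93/11

-93/11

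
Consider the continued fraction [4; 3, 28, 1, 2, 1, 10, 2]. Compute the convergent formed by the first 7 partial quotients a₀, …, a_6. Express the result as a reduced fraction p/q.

Start with 10.
1 + 1/(10/1) = 1 + 1/10 = 11/10
2 + 1/(11/10) = 2 + 10/11 = 32/11
1 + 1/(32/11) = 1 + 11/32 = 43/32
28 + 1/(43/32) = 28 + 32/43 = 1236/43
3 + 1/(1236/43) = 3 + 43/1236 = 3751/1236
4 + 1/(3751/1236) = 4 + 1236/3751 = 16240/3751

16240/3751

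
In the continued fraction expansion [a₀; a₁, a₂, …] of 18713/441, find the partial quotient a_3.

Apply division with remainder until the remainder is 0:
18713 = 42·441 + 191, so a_0 = 42
441 = 2·191 + 59, so a_1 = 2
191 = 3·59 + 14, so a_2 = 3
59 = 4·14 + 3, so a_3 = 4

4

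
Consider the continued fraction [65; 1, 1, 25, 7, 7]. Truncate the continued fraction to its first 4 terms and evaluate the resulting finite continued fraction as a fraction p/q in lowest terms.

3341/51

Build up convergents one term at a time:
a_0 = 65: 65/1
a_1 = 1: 66/1
a_2 = 1: 131/2
a_3 = 25: 3341/51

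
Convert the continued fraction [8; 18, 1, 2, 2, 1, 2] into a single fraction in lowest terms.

a_0 = 8: 8/1
a_1 = 18: 145/18
a_2 = 1: 153/19
a_3 = 2: 451/56
a_4 = 2: 1055/131
a_5 = 1: 1506/187
a_6 = 2: 4067/505

4067/505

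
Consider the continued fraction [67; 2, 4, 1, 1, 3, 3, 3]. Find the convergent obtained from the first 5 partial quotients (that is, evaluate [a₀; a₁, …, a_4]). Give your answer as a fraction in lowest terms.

1349/20

Use the convergent recurrence hₖ = aₖ·hₖ₋₁ + hₖ₋₂ (and likewise for the denominators kₖ):
a_0 = 67: 67/1
a_1 = 2: 135/2
a_2 = 4: 607/9
a_3 = 1: 742/11
a_4 = 1: 1349/20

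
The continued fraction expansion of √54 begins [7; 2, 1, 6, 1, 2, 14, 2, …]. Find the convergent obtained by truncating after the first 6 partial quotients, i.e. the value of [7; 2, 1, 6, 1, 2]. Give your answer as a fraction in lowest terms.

485/66

a_0 = 7: 7/1
a_1 = 2: 15/2
a_2 = 1: 22/3
a_3 = 6: 147/20
a_4 = 1: 169/23
a_5 = 2: 485/66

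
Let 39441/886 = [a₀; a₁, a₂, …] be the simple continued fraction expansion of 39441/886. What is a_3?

15

⌊39441/886⌋ = 44, remainder 457
⌊886/457⌋ = 1, remainder 429
⌊457/429⌋ = 1, remainder 28
⌊429/28⌋ = 15, remainder 9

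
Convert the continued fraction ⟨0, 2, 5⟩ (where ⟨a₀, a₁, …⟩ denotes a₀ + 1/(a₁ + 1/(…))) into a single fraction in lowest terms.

5/11

Start with 5.
2 + 1/(5/1) = 2 + 1/5 = 11/5
0 + 1/(11/5) = 0 + 5/11 = 5/11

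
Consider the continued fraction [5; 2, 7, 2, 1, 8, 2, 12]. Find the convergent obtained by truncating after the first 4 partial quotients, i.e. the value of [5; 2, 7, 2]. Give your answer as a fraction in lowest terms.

Start with 2.
7 + 1/(2/1) = 7 + 1/2 = 15/2
2 + 1/(15/2) = 2 + 2/15 = 32/15
5 + 1/(32/15) = 5 + 15/32 = 175/32

175/32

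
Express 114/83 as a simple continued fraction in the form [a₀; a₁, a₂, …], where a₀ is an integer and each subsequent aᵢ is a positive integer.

[1; 2, 1, 2, 10]

Repeatedly divide and take the remainder:
114 = 1·83 + 31, so a_0 = 1
83 = 2·31 + 21, so a_1 = 2
31 = 1·21 + 10, so a_2 = 1
21 = 2·10 + 1, so a_3 = 2
10 = 10·1 + 0, so a_4 = 10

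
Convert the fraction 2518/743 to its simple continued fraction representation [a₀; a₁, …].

Run the Euclidean algorithm, recording each quotient:
⌊2518/743⌋ = 3, remainder 289
⌊743/289⌋ = 2, remainder 165
⌊289/165⌋ = 1, remainder 124
⌊165/124⌋ = 1, remainder 41
⌊124/41⌋ = 3, remainder 1
⌊41/1⌋ = 41, remainder 0

[3; 2, 1, 1, 3, 41]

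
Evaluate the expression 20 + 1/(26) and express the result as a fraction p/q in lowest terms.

521/26

Start with 26.
20 + 1/(26/1) = 20 + 1/26 = 521/26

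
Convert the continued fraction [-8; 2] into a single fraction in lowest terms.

Use the convergent recurrence hₖ = aₖ·hₖ₋₁ + hₖ₋₂ (and likewise for the denominators kₖ):
a_0 = -8: -8/1
a_1 = 2: -15/2

-15/2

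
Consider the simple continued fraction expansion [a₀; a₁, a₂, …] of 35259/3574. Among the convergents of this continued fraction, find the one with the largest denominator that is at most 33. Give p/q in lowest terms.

a_0 = 9: 9/1  (≤ bound)
a_1 = 1: 10/1  (≤ bound)
a_2 = 6: 69/7  (≤ bound)
a_3 = 2: 148/15  (≤ bound)
a_4 = 3: 513/52  (> 33, stop)

148/15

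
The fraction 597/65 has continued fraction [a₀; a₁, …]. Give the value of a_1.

597 ÷ 65 → quotient 9, remainder 12
65 ÷ 12 → quotient 5, remainder 5

5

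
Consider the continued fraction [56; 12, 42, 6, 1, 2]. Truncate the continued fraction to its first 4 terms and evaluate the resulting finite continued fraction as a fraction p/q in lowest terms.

170605/3042

a_0 = 56: 56/1
a_1 = 12: 673/12
a_2 = 42: 28322/505
a_3 = 6: 170605/3042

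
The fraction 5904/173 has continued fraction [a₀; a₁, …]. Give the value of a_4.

⌊5904/173⌋ = 34, remainder 22
⌊173/22⌋ = 7, remainder 19
⌊22/19⌋ = 1, remainder 3
⌊19/3⌋ = 6, remainder 1
⌊3/1⌋ = 3, remainder 0

3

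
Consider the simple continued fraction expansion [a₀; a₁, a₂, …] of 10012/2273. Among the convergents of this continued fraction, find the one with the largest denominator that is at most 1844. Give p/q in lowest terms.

185/42

a_0 = 4: 4/1  (≤ bound)
a_1 = 2: 9/2  (≤ bound)
a_2 = 2: 22/5  (≤ bound)
a_3 = 8: 185/42  (≤ bound)
a_4 = 54: 10012/2273  (> 1844, stop)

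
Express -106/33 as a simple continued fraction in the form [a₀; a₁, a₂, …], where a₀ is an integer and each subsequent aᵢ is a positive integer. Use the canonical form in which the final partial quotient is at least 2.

[-4; 1, 3, 1, 2, 2]

-106 = -4·33 + 26, so a_0 = -4
33 = 1·26 + 7, so a_1 = 1
26 = 3·7 + 5, so a_2 = 3
7 = 1·5 + 2, so a_3 = 1
5 = 2·2 + 1, so a_4 = 2
2 = 2·1 + 0, so a_5 = 2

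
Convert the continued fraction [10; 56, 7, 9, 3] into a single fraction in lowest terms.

111919/11172

a_0 = 10: 10/1
a_1 = 56: 561/56
a_2 = 7: 3937/393
a_3 = 9: 35994/3593
a_4 = 3: 111919/11172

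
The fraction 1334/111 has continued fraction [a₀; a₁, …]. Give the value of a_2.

2

1334 ÷ 111 → quotient 12, remainder 2
111 ÷ 2 → quotient 55, remainder 1
2 ÷ 1 → quotient 2, remainder 0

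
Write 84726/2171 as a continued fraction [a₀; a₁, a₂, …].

⌊84726/2171⌋ = 39, remainder 57
⌊2171/57⌋ = 38, remainder 5
⌊57/5⌋ = 11, remainder 2
⌊5/2⌋ = 2, remainder 1
⌊2/1⌋ = 2, remainder 0

[39; 38, 11, 2, 2]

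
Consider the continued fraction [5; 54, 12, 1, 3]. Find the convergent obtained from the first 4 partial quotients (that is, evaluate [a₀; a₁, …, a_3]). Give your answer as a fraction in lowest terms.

Starting at the tail and folding back:
Start with 1.
12 + 1/(1/1) = 12 + 1/1 = 13/1
54 + 1/(13/1) = 54 + 1/13 = 703/13
5 + 1/(703/13) = 5 + 13/703 = 3528/703

3528/703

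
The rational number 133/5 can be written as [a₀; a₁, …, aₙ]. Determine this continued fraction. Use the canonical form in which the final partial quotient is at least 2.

[26; 1, 1, 2]

⌊133/5⌋ = 26, remainder 3
⌊5/3⌋ = 1, remainder 2
⌊3/2⌋ = 1, remainder 1
⌊2/1⌋ = 2, remainder 0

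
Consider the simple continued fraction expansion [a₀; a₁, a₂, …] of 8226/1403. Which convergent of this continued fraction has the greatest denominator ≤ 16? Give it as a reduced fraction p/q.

a_0 = 5: 5/1  (≤ bound)
a_1 = 1: 6/1  (≤ bound)
a_2 = 6: 41/7  (≤ bound)
a_3 = 3: 129/22  (> 16, stop)

41/7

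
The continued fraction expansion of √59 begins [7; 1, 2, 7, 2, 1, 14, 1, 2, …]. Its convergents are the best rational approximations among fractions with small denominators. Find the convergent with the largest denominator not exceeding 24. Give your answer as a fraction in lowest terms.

a_0 = 7: 7/1  (≤ bound)
a_1 = 1: 8/1  (≤ bound)
a_2 = 2: 23/3  (≤ bound)
a_3 = 7: 169/22  (≤ bound)
a_4 = 2: 361/47  (> 24, stop)

169/22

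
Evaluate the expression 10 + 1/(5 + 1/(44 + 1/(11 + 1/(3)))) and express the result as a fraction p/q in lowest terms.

Start with 3.
11 + 1/(3/1) = 11 + 1/3 = 34/3
44 + 1/(34/3) = 44 + 3/34 = 1499/34
5 + 1/(1499/34) = 5 + 34/1499 = 7529/1499
10 + 1/(7529/1499) = 10 + 1499/7529 = 76789/7529

76789/7529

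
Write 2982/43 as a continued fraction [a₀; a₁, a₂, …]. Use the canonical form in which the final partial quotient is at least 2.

2982 ÷ 43 → quotient 69, remainder 15
43 ÷ 15 → quotient 2, remainder 13
15 ÷ 13 → quotient 1, remainder 2
13 ÷ 2 → quotient 6, remainder 1
2 ÷ 1 → quotient 2, remainder 0

[69; 2, 1, 6, 2]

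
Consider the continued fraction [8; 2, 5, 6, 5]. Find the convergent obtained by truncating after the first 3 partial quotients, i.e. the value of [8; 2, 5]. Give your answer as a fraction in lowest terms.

93/11

Start with 5.
2 + 1/(5/1) = 2 + 1/5 = 11/5
8 + 1/(11/5) = 8 + 5/11 = 93/11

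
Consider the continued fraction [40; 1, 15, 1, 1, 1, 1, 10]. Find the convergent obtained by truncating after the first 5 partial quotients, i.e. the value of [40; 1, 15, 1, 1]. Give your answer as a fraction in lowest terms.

1351/33

a_0 = 40: 40/1
a_1 = 1: 41/1
a_2 = 15: 655/16
a_3 = 1: 696/17
a_4 = 1: 1351/33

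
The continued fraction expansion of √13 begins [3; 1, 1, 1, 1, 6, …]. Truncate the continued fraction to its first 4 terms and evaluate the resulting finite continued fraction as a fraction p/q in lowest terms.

11/3

a_0 = 3: 3/1
a_1 = 1: 4/1
a_2 = 1: 7/2
a_3 = 1: 11/3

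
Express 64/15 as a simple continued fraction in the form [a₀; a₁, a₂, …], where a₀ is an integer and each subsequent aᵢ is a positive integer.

64 ÷ 15 → quotient 4, remainder 4
15 ÷ 4 → quotient 3, remainder 3
4 ÷ 3 → quotient 1, remainder 1
3 ÷ 1 → quotient 3, remainder 0

[4; 3, 1, 3]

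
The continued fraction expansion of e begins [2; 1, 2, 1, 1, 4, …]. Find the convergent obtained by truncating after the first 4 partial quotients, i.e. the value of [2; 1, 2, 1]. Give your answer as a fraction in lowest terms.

Work from the innermost term outward:
Start with 1.
2 + 1/(1/1) = 2 + 1/1 = 3/1
1 + 1/(3/1) = 1 + 1/3 = 4/3
2 + 1/(4/3) = 2 + 3/4 = 11/4

11/4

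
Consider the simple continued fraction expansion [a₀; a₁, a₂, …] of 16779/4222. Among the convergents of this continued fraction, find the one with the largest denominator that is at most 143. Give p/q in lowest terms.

461/116

List convergents until the denominator exceeds the bound:
a_0 = 3: 3/1  (≤ bound)
a_1 = 1: 4/1  (≤ bound)
a_2 = 37: 151/38  (≤ bound)
a_3 = 1: 155/39  (≤ bound)
a_4 = 2: 461/116  (≤ bound)
a_5 = 1: 616/155  (> 143, stop)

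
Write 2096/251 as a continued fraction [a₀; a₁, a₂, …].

[8; 2, 1, 5, 1, 3, 3]

⌊2096/251⌋ = 8, remainder 88
⌊251/88⌋ = 2, remainder 75
⌊88/75⌋ = 1, remainder 13
⌊75/13⌋ = 5, remainder 10
⌊13/10⌋ = 1, remainder 3
⌊10/3⌋ = 3, remainder 1
⌊3/1⌋ = 3, remainder 0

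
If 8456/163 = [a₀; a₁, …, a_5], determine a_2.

7

8456 = 51·163 + 143, so a_0 = 51
163 = 1·143 + 20, so a_1 = 1
143 = 7·20 + 3, so a_2 = 7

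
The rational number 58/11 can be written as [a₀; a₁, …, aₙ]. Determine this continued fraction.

[5; 3, 1, 2]

Apply division with remainder until the remainder is 0:
58 = 5·11 + 3, so a_0 = 5
11 = 3·3 + 2, so a_1 = 3
3 = 1·2 + 1, so a_2 = 1
2 = 2·1 + 0, so a_3 = 2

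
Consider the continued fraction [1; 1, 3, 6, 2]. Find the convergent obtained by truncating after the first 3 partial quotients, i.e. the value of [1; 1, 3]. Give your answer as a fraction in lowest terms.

Collapse the nested fraction from the inside out:
Start with 3.
1 + 1/(3/1) = 1 + 1/3 = 4/3
1 + 1/(4/3) = 1 + 3/4 = 7/4

7/4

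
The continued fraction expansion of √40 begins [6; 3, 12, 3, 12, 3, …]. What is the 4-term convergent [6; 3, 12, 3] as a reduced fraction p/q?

Work from the innermost term outward:
Start with 3.
12 + 1/(3/1) = 12 + 1/3 = 37/3
3 + 1/(37/3) = 3 + 3/37 = 114/37
6 + 1/(114/37) = 6 + 37/114 = 721/114

721/114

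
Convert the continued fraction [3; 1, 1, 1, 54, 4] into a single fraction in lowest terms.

2415/659

Use the convergent recurrence hₖ = aₖ·hₖ₋₁ + hₖ₋₂ (and likewise for the denominators kₖ):
a_0 = 3: 3/1
a_1 = 1: 4/1
a_2 = 1: 7/2
a_3 = 1: 11/3
a_4 = 54: 601/164
a_5 = 4: 2415/659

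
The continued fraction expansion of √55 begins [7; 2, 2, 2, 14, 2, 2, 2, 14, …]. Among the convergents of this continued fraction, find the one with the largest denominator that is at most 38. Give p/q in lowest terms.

89/12

List convergents until the denominator exceeds the bound:
a_0 = 7: 7/1  (≤ bound)
a_1 = 2: 15/2  (≤ bound)
a_2 = 2: 37/5  (≤ bound)
a_3 = 2: 89/12  (≤ bound)
a_4 = 14: 1283/173  (> 38, stop)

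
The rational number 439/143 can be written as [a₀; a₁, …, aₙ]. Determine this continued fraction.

Apply division with remainder until the remainder is 0:
439 = 3·143 + 10, so a_0 = 3
143 = 14·10 + 3, so a_1 = 14
10 = 3·3 + 1, so a_2 = 3
3 = 3·1 + 0, so a_3 = 3

[3; 14, 3, 3]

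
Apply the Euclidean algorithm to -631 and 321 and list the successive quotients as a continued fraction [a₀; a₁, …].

-631 ÷ 321 → quotient -2, remainder 11
321 ÷ 11 → quotient 29, remainder 2
11 ÷ 2 → quotient 5, remainder 1
2 ÷ 1 → quotient 2, remainder 0

[-2; 29, 5, 2]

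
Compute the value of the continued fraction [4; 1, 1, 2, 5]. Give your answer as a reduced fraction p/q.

124/27

Use the convergent recurrence hₖ = aₖ·hₖ₋₁ + hₖ₋₂ (and likewise for the denominators kₖ):
a_0 = 4: 4/1
a_1 = 1: 5/1
a_2 = 1: 9/2
a_3 = 2: 23/5
a_4 = 5: 124/27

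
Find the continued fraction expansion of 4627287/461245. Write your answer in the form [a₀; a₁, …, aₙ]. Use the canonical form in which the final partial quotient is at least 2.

4627287 = 10·461245 + 14837, so a_0 = 10
461245 = 31·14837 + 1298, so a_1 = 31
14837 = 11·1298 + 559, so a_2 = 11
1298 = 2·559 + 180, so a_3 = 2
559 = 3·180 + 19, so a_4 = 3
180 = 9·19 + 9, so a_5 = 9
19 = 2·9 + 1, so a_6 = 2
9 = 9·1 + 0, so a_7 = 9

[10; 31, 11, 2, 3, 9, 2, 9]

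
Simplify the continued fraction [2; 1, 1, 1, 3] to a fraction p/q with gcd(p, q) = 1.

Use the convergent recurrence hₖ = aₖ·hₖ₋₁ + hₖ₋₂ (and likewise for the denominators kₖ):
a_0 = 2: 2/1
a_1 = 1: 3/1
a_2 = 1: 5/2
a_3 = 1: 8/3
a_4 = 3: 29/11

29/11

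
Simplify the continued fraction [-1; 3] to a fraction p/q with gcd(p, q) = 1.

-2/3

Collapse the nested fraction from the inside out:
Start with 3.
-1 + 1/(3/1) = -1 + 1/3 = -2/3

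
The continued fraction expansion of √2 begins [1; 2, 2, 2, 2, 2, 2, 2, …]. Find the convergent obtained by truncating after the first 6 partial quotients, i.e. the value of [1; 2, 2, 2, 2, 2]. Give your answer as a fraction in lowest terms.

99/70

Start with 2.
2 + 1/(2/1) = 2 + 1/2 = 5/2
2 + 1/(5/2) = 2 + 2/5 = 12/5
2 + 1/(12/5) = 2 + 5/12 = 29/12
2 + 1/(29/12) = 2 + 12/29 = 70/29
1 + 1/(70/29) = 1 + 29/70 = 99/70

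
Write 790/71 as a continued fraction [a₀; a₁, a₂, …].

[11; 7, 1, 8]

⌊790/71⌋ = 11, remainder 9
⌊71/9⌋ = 7, remainder 8
⌊9/8⌋ = 1, remainder 1
⌊8/1⌋ = 8, remainder 0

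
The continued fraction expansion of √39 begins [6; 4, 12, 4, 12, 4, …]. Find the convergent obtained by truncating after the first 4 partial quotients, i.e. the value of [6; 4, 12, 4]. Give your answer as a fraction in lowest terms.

Collapse the nested fraction from the inside out:
Start with 4.
12 + 1/(4/1) = 12 + 1/4 = 49/4
4 + 1/(49/4) = 4 + 4/49 = 200/49
6 + 1/(200/49) = 6 + 49/200 = 1249/200

1249/200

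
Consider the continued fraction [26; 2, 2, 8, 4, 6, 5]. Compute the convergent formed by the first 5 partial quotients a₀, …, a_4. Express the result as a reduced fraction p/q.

4568/173

Start with 4.
8 + 1/(4/1) = 8 + 1/4 = 33/4
2 + 1/(33/4) = 2 + 4/33 = 70/33
2 + 1/(70/33) = 2 + 33/70 = 173/70
26 + 1/(173/70) = 26 + 70/173 = 4568/173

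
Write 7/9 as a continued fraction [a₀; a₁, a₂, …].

⌊7/9⌋ = 0, remainder 7
⌊9/7⌋ = 1, remainder 2
⌊7/2⌋ = 3, remainder 1
⌊2/1⌋ = 2, remainder 0

[0; 1, 3, 2]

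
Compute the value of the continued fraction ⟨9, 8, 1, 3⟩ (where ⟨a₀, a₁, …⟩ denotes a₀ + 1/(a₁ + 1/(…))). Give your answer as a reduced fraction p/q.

Use the convergent recurrence hₖ = aₖ·hₖ₋₁ + hₖ₋₂ (and likewise for the denominators kₖ):
a_0 = 9: 9/1
a_1 = 8: 73/8
a_2 = 1: 82/9
a_3 = 3: 319/35

319/35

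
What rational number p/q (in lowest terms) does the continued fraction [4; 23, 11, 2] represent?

a_0 = 4: 4/1
a_1 = 23: 93/23
a_2 = 11: 1027/254
a_3 = 2: 2147/531

2147/531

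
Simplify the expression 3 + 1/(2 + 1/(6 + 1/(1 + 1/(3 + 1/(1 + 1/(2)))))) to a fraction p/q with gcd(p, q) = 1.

Starting at the tail and folding back:
Start with 2.
1 + 1/(2/1) = 1 + 1/2 = 3/2
3 + 1/(3/2) = 3 + 2/3 = 11/3
1 + 1/(11/3) = 1 + 3/11 = 14/11
6 + 1/(14/11) = 6 + 11/14 = 95/14
2 + 1/(95/14) = 2 + 14/95 = 204/95
3 + 1/(204/95) = 3 + 95/204 = 707/204

707/204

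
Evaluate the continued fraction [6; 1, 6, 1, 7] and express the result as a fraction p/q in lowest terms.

433/63

Start with 7.
1 + 1/(7/1) = 1 + 1/7 = 8/7
6 + 1/(8/7) = 6 + 7/8 = 55/8
1 + 1/(55/8) = 1 + 8/55 = 63/55
6 + 1/(63/55) = 6 + 55/63 = 433/63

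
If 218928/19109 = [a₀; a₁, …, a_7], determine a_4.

2

Repeatedly divide and take the remainder:
218928 = 11·19109 + 8729, so a_0 = 11
19109 = 2·8729 + 1651, so a_1 = 2
8729 = 5·1651 + 474, so a_2 = 5
1651 = 3·474 + 229, so a_3 = 3
474 = 2·229 + 16, so a_4 = 2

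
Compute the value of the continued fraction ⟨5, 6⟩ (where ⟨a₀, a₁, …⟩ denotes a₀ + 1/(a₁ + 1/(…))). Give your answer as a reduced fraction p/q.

Start with 6.
5 + 1/(6/1) = 5 + 1/6 = 31/6

31/6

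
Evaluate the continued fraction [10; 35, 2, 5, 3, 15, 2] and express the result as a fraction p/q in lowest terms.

393617/39251

Starting at the tail and folding back:
Start with 2.
15 + 1/(2/1) = 15 + 1/2 = 31/2
3 + 1/(31/2) = 3 + 2/31 = 95/31
5 + 1/(95/31) = 5 + 31/95 = 506/95
2 + 1/(506/95) = 2 + 95/506 = 1107/506
35 + 1/(1107/506) = 35 + 506/1107 = 39251/1107
10 + 1/(39251/1107) = 10 + 1107/39251 = 393617/39251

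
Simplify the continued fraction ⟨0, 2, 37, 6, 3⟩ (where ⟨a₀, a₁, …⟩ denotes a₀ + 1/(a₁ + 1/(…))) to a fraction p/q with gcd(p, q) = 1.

Start with 3.
6 + 1/(3/1) = 6 + 1/3 = 19/3
37 + 1/(19/3) = 37 + 3/19 = 706/19
2 + 1/(706/19) = 2 + 19/706 = 1431/706
0 + 1/(1431/706) = 0 + 706/1431 = 706/1431

706/1431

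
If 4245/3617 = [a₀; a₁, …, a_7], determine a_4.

6

Repeatedly divide and take the remainder:
⌊4245/3617⌋ = 1, remainder 628
⌊3617/628⌋ = 5, remainder 477
⌊628/477⌋ = 1, remainder 151
⌊477/151⌋ = 3, remainder 24
⌊151/24⌋ = 6, remainder 7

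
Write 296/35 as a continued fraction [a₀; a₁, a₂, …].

296 ÷ 35 → quotient 8, remainder 16
35 ÷ 16 → quotient 2, remainder 3
16 ÷ 3 → quotient 5, remainder 1
3 ÷ 1 → quotient 3, remainder 0

[8; 2, 5, 3]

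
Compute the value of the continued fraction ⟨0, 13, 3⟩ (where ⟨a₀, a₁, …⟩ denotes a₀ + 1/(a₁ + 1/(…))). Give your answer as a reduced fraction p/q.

a_0 = 0: 0/1
a_1 = 13: 1/13
a_2 = 3: 3/40

3/40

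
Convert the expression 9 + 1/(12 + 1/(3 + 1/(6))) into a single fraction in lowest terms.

2125/234

Start with 6.
3 + 1/(6/1) = 3 + 1/6 = 19/6
12 + 1/(19/6) = 12 + 6/19 = 234/19
9 + 1/(234/19) = 9 + 19/234 = 2125/234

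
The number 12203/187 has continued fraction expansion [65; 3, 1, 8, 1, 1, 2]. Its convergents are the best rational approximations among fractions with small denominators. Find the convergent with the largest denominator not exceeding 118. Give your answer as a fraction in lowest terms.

a_0 = 65: 65/1  (≤ bound)
a_1 = 3: 196/3  (≤ bound)
a_2 = 1: 261/4  (≤ bound)
a_3 = 8: 2284/35  (≤ bound)
a_4 = 1: 2545/39  (≤ bound)
a_5 = 1: 4829/74  (≤ bound)
a_6 = 2: 12203/187  (> 118, stop)

4829/74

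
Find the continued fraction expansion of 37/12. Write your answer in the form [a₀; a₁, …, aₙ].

[3; 12]

⌊37/12⌋ = 3, remainder 1
⌊12/1⌋ = 12, remainder 0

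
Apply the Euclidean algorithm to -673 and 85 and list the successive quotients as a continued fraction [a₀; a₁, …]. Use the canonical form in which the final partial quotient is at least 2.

[-8; 12, 7]

-673 ÷ 85 → quotient -8, remainder 7
85 ÷ 7 → quotient 12, remainder 1
7 ÷ 1 → quotient 7, remainder 0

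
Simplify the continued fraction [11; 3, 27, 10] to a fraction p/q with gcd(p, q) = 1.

9324/823

Work from the innermost term outward:
Start with 10.
27 + 1/(10/1) = 27 + 1/10 = 271/10
3 + 1/(271/10) = 3 + 10/271 = 823/271
11 + 1/(823/271) = 11 + 271/823 = 9324/823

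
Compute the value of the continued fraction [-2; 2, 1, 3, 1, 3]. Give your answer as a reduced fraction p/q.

-87/53

Start with 3.
1 + 1/(3/1) = 1 + 1/3 = 4/3
3 + 1/(4/3) = 3 + 3/4 = 15/4
1 + 1/(15/4) = 1 + 4/15 = 19/15
2 + 1/(19/15) = 2 + 15/19 = 53/19
-2 + 1/(53/19) = -2 + 19/53 = -87/53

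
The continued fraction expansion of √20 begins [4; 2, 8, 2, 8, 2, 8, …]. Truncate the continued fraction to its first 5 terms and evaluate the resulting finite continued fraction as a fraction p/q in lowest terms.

1364/305

Compute successive convergents:
a_0 = 4: 4/1
a_1 = 2: 9/2
a_2 = 8: 76/17
a_3 = 2: 161/36
a_4 = 8: 1364/305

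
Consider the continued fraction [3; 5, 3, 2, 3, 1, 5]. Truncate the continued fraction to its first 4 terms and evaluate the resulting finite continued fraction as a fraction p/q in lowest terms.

118/37

Build up convergents one term at a time:
a_0 = 3: 3/1
a_1 = 5: 16/5
a_2 = 3: 51/16
a_3 = 2: 118/37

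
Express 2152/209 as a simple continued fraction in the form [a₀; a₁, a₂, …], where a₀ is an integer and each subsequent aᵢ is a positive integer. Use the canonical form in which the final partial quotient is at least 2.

Apply division with remainder until the remainder is 0:
⌊2152/209⌋ = 10, remainder 62
⌊209/62⌋ = 3, remainder 23
⌊62/23⌋ = 2, remainder 16
⌊23/16⌋ = 1, remainder 7
⌊16/7⌋ = 2, remainder 2
⌊7/2⌋ = 3, remainder 1
⌊2/1⌋ = 2, remainder 0

[10; 3, 2, 1, 2, 3, 2]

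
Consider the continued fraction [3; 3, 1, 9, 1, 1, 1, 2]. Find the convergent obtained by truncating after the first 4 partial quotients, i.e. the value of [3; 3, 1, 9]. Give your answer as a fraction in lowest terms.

127/39

Build up convergents one term at a time:
a_0 = 3: 3/1
a_1 = 3: 10/3
a_2 = 1: 13/4
a_3 = 9: 127/39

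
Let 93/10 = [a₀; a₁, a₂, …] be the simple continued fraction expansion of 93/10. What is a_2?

3

93 ÷ 10 → quotient 9, remainder 3
10 ÷ 3 → quotient 3, remainder 1
3 ÷ 1 → quotient 3, remainder 0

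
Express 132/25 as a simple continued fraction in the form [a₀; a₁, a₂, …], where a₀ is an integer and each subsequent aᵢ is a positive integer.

[5; 3, 1, 1, 3]

Run the Euclidean algorithm, recording each quotient:
⌊132/25⌋ = 5, remainder 7
⌊25/7⌋ = 3, remainder 4
⌊7/4⌋ = 1, remainder 3
⌊4/3⌋ = 1, remainder 1
⌊3/1⌋ = 3, remainder 0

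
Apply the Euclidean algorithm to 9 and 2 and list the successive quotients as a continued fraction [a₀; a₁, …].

[4; 2]

Repeatedly divide and take the remainder:
⌊9/2⌋ = 4, remainder 1
⌊2/1⌋ = 2, remainder 0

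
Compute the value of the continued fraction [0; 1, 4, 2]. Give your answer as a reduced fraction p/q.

9/11

Work from the innermost term outward:
Start with 2.
4 + 1/(2/1) = 4 + 1/2 = 9/2
1 + 1/(9/2) = 1 + 2/9 = 11/9
0 + 1/(11/9) = 0 + 9/11 = 9/11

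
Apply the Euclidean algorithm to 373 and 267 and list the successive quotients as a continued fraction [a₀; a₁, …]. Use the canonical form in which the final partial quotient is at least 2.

373 = 1·267 + 106, so a_0 = 1
267 = 2·106 + 55, so a_1 = 2
106 = 1·55 + 51, so a_2 = 1
55 = 1·51 + 4, so a_3 = 1
51 = 12·4 + 3, so a_4 = 12
4 = 1·3 + 1, so a_5 = 1
3 = 3·1 + 0, so a_6 = 3

[1; 2, 1, 1, 12, 1, 3]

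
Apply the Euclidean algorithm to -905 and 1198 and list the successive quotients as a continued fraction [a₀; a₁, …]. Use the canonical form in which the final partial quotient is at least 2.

-905 = -1·1198 + 293, so a_0 = -1
1198 = 4·293 + 26, so a_1 = 4
293 = 11·26 + 7, so a_2 = 11
26 = 3·7 + 5, so a_3 = 3
7 = 1·5 + 2, so a_4 = 1
5 = 2·2 + 1, so a_5 = 2
2 = 2·1 + 0, so a_6 = 2

[-1; 4, 11, 3, 1, 2, 2]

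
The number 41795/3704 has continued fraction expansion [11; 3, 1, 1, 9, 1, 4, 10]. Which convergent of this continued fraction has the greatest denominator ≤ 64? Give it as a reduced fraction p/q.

79/7

a_0 = 11: 11/1  (≤ bound)
a_1 = 3: 34/3  (≤ bound)
a_2 = 1: 45/4  (≤ bound)
a_3 = 1: 79/7  (≤ bound)
a_4 = 9: 756/67  (> 64, stop)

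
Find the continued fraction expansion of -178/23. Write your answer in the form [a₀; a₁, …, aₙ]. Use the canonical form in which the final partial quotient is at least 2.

Repeatedly divide and take the remainder:
⌊-178/23⌋ = -8, remainder 6
⌊23/6⌋ = 3, remainder 5
⌊6/5⌋ = 1, remainder 1
⌊5/1⌋ = 5, remainder 0

[-8; 3, 1, 5]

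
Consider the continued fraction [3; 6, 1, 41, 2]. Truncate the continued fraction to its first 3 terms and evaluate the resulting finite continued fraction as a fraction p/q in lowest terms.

22/7

a_0 = 3: 3/1
a_1 = 6: 19/6
a_2 = 1: 22/7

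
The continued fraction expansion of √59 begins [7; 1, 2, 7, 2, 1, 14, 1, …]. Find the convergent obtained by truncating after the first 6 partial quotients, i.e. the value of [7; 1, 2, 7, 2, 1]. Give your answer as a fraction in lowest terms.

530/69

Starting at the tail and folding back:
Start with 1.
2 + 1/(1/1) = 2 + 1/1 = 3/1
7 + 1/(3/1) = 7 + 1/3 = 22/3
2 + 1/(22/3) = 2 + 3/22 = 47/22
1 + 1/(47/22) = 1 + 22/47 = 69/47
7 + 1/(69/47) = 7 + 47/69 = 530/69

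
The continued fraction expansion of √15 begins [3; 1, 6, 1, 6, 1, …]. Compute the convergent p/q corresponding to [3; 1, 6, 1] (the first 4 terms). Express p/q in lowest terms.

Start with 1.
6 + 1/(1/1) = 6 + 1/1 = 7/1
1 + 1/(7/1) = 1 + 1/7 = 8/7
3 + 1/(8/7) = 3 + 7/8 = 31/8

31/8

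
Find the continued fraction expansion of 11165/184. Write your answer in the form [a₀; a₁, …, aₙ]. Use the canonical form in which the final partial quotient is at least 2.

Repeatedly divide and take the remainder:
⌊11165/184⌋ = 60, remainder 125
⌊184/125⌋ = 1, remainder 59
⌊125/59⌋ = 2, remainder 7
⌊59/7⌋ = 8, remainder 3
⌊7/3⌋ = 2, remainder 1
⌊3/1⌋ = 3, remainder 0

[60; 1, 2, 8, 2, 3]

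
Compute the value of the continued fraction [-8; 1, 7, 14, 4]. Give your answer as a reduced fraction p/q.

Starting at the tail and folding back:
Start with 4.
14 + 1/(4/1) = 14 + 1/4 = 57/4
7 + 1/(57/4) = 7 + 4/57 = 403/57
1 + 1/(403/57) = 1 + 57/403 = 460/403
-8 + 1/(460/403) = -8 + 403/460 = -3277/460

-3277/460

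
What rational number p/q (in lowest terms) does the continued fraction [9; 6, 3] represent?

Use the convergent recurrence hₖ = aₖ·hₖ₋₁ + hₖ₋₂ (and likewise for the denominators kₖ):
a_0 = 9: 9/1
a_1 = 6: 55/6
a_2 = 3: 174/19

174/19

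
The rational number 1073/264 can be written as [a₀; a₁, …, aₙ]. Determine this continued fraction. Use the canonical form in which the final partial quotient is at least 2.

[4; 15, 1, 1, 8]

Apply division with remainder until the remainder is 0:
1073 ÷ 264 → quotient 4, remainder 17
264 ÷ 17 → quotient 15, remainder 9
17 ÷ 9 → quotient 1, remainder 8
9 ÷ 8 → quotient 1, remainder 1
8 ÷ 1 → quotient 8, remainder 0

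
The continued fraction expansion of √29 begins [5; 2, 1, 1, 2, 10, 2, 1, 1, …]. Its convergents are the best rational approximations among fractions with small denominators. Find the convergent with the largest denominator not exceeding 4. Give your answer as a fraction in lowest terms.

a_0 = 5: 5/1  (≤ bound)
a_1 = 2: 11/2  (≤ bound)
a_2 = 1: 16/3  (≤ bound)
a_3 = 1: 27/5  (> 4, stop)

16/3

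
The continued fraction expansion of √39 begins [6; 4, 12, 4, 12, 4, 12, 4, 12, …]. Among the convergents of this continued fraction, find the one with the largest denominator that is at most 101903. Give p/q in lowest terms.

List convergents until the denominator exceeds the bound:
a_0 = 6: 6/1  (≤ bound)
a_1 = 4: 25/4  (≤ bound)
a_2 = 12: 306/49  (≤ bound)
a_3 = 4: 1249/200  (≤ bound)
a_4 = 12: 15294/2449  (≤ bound)
a_5 = 4: 62425/9996  (≤ bound)
a_6 = 12: 764394/122401  (> 101903, stop)

62425/9996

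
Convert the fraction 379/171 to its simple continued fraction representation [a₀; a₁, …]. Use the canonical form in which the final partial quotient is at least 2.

[2; 4, 1, 1, 1, 1, 1, 4]

⌊379/171⌋ = 2, remainder 37
⌊171/37⌋ = 4, remainder 23
⌊37/23⌋ = 1, remainder 14
⌊23/14⌋ = 1, remainder 9
⌊14/9⌋ = 1, remainder 5
⌊9/5⌋ = 1, remainder 4
⌊5/4⌋ = 1, remainder 1
⌊4/1⌋ = 4, remainder 0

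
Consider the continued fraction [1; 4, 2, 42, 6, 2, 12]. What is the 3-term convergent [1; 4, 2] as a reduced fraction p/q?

11/9

Work from the innermost term outward:
Start with 2.
4 + 1/(2/1) = 4 + 1/2 = 9/2
1 + 1/(9/2) = 1 + 2/9 = 11/9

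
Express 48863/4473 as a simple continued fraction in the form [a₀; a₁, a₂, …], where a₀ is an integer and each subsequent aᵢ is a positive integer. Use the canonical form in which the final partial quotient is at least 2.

Run the Euclidean algorithm, recording each quotient:
48863 = 10·4473 + 4133, so a_0 = 10
4473 = 1·4133 + 340, so a_1 = 1
4133 = 12·340 + 53, so a_2 = 12
340 = 6·53 + 22, so a_3 = 6
53 = 2·22 + 9, so a_4 = 2
22 = 2·9 + 4, so a_5 = 2
9 = 2·4 + 1, so a_6 = 2
4 = 4·1 + 0, so a_7 = 4

[10; 1, 12, 6, 2, 2, 2, 4]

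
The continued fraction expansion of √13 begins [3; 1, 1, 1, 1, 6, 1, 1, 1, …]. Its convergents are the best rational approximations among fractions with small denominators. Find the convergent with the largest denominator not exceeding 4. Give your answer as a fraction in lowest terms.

a_0 = 3: 3/1  (≤ bound)
a_1 = 1: 4/1  (≤ bound)
a_2 = 1: 7/2  (≤ bound)
a_3 = 1: 11/3  (≤ bound)
a_4 = 1: 18/5  (> 4, stop)

11/3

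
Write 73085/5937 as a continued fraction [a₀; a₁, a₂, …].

[12; 3, 4, 2, 4, 4, 1, 8]

73085 ÷ 5937 → quotient 12, remainder 1841
5937 ÷ 1841 → quotient 3, remainder 414
1841 ÷ 414 → quotient 4, remainder 185
414 ÷ 185 → quotient 2, remainder 44
185 ÷ 44 → quotient 4, remainder 9
44 ÷ 9 → quotient 4, remainder 8
9 ÷ 8 → quotient 1, remainder 1
8 ÷ 1 → quotient 8, remainder 0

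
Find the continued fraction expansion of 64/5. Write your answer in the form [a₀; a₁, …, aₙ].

[12; 1, 4]

Run the Euclidean algorithm, recording each quotient:
⌊64/5⌋ = 12, remainder 4
⌊5/4⌋ = 1, remainder 1
⌊4/1⌋ = 4, remainder 0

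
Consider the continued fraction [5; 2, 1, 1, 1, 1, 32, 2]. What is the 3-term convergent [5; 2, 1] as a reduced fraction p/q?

Start with 1.
2 + 1/(1/1) = 2 + 1/1 = 3/1
5 + 1/(3/1) = 5 + 1/3 = 16/3

16/3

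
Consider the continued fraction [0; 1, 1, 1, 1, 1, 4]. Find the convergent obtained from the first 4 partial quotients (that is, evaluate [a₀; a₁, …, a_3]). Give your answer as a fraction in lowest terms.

2/3

Use the convergent recurrence hₖ = aₖ·hₖ₋₁ + hₖ₋₂ (and likewise for the denominators kₖ):
a_0 = 0: 0/1
a_1 = 1: 1/1
a_2 = 1: 1/2
a_3 = 1: 2/3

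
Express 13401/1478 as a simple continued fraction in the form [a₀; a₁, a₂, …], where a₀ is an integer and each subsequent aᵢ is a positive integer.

13401 = 9·1478 + 99, so a_0 = 9
1478 = 14·99 + 92, so a_1 = 14
99 = 1·92 + 7, so a_2 = 1
92 = 13·7 + 1, so a_3 = 13
7 = 7·1 + 0, so a_4 = 7

[9; 14, 1, 13, 7]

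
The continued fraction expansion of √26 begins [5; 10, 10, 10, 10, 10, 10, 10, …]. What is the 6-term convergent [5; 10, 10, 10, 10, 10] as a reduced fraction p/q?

530451/104030

Start with 10.
10 + 1/(10/1) = 10 + 1/10 = 101/10
10 + 1/(101/10) = 10 + 10/101 = 1020/101
10 + 1/(1020/101) = 10 + 101/1020 = 10301/1020
10 + 1/(10301/1020) = 10 + 1020/10301 = 104030/10301
5 + 1/(104030/10301) = 5 + 10301/104030 = 530451/104030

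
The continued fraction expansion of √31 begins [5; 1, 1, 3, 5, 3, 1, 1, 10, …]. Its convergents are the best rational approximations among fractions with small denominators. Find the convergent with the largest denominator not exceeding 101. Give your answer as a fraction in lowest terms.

206/37

a_0 = 5: 5/1  (≤ bound)
a_1 = 1: 6/1  (≤ bound)
a_2 = 1: 11/2  (≤ bound)
a_3 = 3: 39/7  (≤ bound)
a_4 = 5: 206/37  (≤ bound)
a_5 = 3: 657/118  (> 101, stop)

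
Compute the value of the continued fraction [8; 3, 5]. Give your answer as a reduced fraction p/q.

133/16

a_0 = 8: 8/1
a_1 = 3: 25/3
a_2 = 5: 133/16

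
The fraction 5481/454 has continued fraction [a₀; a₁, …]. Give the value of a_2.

1

Run the Euclidean algorithm, recording each quotient:
⌊5481/454⌋ = 12, remainder 33
⌊454/33⌋ = 13, remainder 25
⌊33/25⌋ = 1, remainder 8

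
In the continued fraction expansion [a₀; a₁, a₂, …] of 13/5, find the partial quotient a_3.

Repeatedly divide and take the remainder:
⌊13/5⌋ = 2, remainder 3
⌊5/3⌋ = 1, remainder 2
⌊3/2⌋ = 1, remainder 1
⌊2/1⌋ = 2, remainder 0

2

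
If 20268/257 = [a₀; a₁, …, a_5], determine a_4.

1

Repeatedly divide and take the remainder:
20268 ÷ 257 → quotient 78, remainder 222
257 ÷ 222 → quotient 1, remainder 35
222 ÷ 35 → quotient 6, remainder 12
35 ÷ 12 → quotient 2, remainder 11
12 ÷ 11 → quotient 1, remainder 1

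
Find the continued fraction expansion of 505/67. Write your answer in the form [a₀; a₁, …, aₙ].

[7; 1, 1, 6, 5]

Run the Euclidean algorithm, recording each quotient:
⌊505/67⌋ = 7, remainder 36
⌊67/36⌋ = 1, remainder 31
⌊36/31⌋ = 1, remainder 5
⌊31/5⌋ = 6, remainder 1
⌊5/1⌋ = 5, remainder 0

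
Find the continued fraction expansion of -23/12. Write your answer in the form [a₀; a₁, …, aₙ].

-23 ÷ 12 → quotient -2, remainder 1
12 ÷ 1 → quotient 12, remainder 0

[-2; 12]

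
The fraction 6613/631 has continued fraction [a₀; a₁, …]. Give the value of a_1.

2

6613 = 10·631 + 303, so a_0 = 10
631 = 2·303 + 25, so a_1 = 2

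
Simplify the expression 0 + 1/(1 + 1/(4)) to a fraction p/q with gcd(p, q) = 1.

Start with 4.
1 + 1/(4/1) = 1 + 1/4 = 5/4
0 + 1/(5/4) = 0 + 4/5 = 4/5

4/5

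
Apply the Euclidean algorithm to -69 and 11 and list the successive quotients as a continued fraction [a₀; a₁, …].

Repeatedly divide and take the remainder:
-69 ÷ 11 → quotient -7, remainder 8
11 ÷ 8 → quotient 1, remainder 3
8 ÷ 3 → quotient 2, remainder 2
3 ÷ 2 → quotient 1, remainder 1
2 ÷ 1 → quotient 2, remainder 0

[-7; 1, 2, 1, 2]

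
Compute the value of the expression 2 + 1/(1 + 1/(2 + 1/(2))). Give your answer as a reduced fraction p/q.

19/7

a_0 = 2: 2/1
a_1 = 1: 3/1
a_2 = 2: 8/3
a_3 = 2: 19/7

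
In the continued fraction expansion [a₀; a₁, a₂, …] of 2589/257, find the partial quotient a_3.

1

Run the Euclidean algorithm, recording each quotient:
⌊2589/257⌋ = 10, remainder 19
⌊257/19⌋ = 13, remainder 10
⌊19/10⌋ = 1, remainder 9
⌊10/9⌋ = 1, remainder 1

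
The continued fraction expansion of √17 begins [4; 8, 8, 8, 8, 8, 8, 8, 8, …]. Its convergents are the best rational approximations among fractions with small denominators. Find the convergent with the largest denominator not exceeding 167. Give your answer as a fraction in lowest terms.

List convergents until the denominator exceeds the bound:
a_0 = 4: 4/1  (≤ bound)
a_1 = 8: 33/8  (≤ bound)
a_2 = 8: 268/65  (≤ bound)
a_3 = 8: 2177/528  (> 167, stop)

268/65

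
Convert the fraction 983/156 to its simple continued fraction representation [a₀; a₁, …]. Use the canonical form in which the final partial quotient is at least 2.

⌊983/156⌋ = 6, remainder 47
⌊156/47⌋ = 3, remainder 15
⌊47/15⌋ = 3, remainder 2
⌊15/2⌋ = 7, remainder 1
⌊2/1⌋ = 2, remainder 0

[6; 3, 3, 7, 2]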